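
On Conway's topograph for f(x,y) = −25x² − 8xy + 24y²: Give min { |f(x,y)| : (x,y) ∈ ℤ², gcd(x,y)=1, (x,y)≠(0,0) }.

descent: ρ → (24,8,-25)  [lands on river]
river: ρ → (-25,42,7)
river: ρ → (7,42,-25)
river: ρ → (-25,8,24)
river: ρ → (24,40,-9)
river: ρ → (-9,32,40)
river: ρ → (40,48,-1)
river: ρ → (-1,48,40)
river: ρ → (40,32,-9)
river: ρ → (-9,40,24)
closes: descent 1, river 10
min |a| on river = 1

1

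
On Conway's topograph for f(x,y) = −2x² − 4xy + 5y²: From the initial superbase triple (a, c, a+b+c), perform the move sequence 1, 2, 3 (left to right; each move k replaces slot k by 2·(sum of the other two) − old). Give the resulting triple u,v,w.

start (-2,5,-1) = (f(1,0),f(0,1),f(1,1))
replace slot 1: 2·(5+(-1)) − (-2) = 10 → (10,5,-1)
replace slot 2: 2·(10+(-1)) − 5 = 13 → (10,13,-1)
replace slot 3: 2·(10+13) − (-1) = 47 → (10,13,47)

10,13,47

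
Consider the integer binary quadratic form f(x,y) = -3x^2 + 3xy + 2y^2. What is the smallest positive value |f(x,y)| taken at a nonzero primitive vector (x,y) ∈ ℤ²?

river: ρ → (2,5,-1)
river: ρ → (-1,5,2)
river: ρ → (2,3,-3)
river: ρ → (-3,3,2)
closes: descent 0, river 4
min |a| on river = 1

1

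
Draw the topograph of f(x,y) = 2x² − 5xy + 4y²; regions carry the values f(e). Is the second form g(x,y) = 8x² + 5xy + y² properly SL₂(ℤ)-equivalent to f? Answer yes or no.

D₁ = -7, D₂ = -7
f: translate: b→-1 (≡-5 mod 4), so (2,-5,4)→(2,-1,1)
f: flip: (2,-1,1)→(1,1,2)
f: reduced (well bottom): (1,1,2) with a≤c, −a<b≤a
g: flip: (8,5,1)→(1,-5,8)
g: translate: b→1 (≡-5 mod 2), so (1,-5,8)→(1,1,2)
g: reduced (well bottom): (1,1,2) with a≤c, −a<b≤a
reduced forms (1, 1, 2) vs (1, 1, 2) ⇒ equivalent

yes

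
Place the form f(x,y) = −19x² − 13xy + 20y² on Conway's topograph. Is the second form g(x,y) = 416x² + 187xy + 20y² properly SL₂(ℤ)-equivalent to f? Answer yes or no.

D₁ = 1689, D₂ = 1689
river cycle of f (length 48): (20, 13, -19), (-19, 25, 14), (14, 31, -13), (-13, 21, 24), (24, 27, -10), (-10, 33, 15), (15, 27, -16), (-16, 37, 5), (5, 33, -30), (-30, 27, 8), … (38 more)
river cycle of g (length 48): (20, 13, -19), (-19, 25, 14), (14, 31, -13), (-13, 21, 24), (24, 27, -10), (-10, 33, 15), (15, 27, -16), (-16, 37, 5), (5, 33, -30), (-30, 27, 8), … (38 more)
cycles coincide ⇒ equivalent

yes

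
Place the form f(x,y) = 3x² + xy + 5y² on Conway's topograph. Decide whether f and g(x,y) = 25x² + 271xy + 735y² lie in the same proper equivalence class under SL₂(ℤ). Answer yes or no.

D₁ = -59, D₂ = -59
f: reduced (well bottom): (3,1,5) with a≤c, −a<b≤a
g: translate: b→21 (≡271 mod 50), so (25,271,735)→(25,21,5)
g: flip: (25,21,5)→(5,-21,25)
g: translate: b→-1 (≡-21 mod 10), so (5,-21,25)→(5,-1,3)
g: flip: (5,-1,3)→(3,1,5)
g: reduced (well bottom): (3,1,5) with a≤c, −a<b≤a
reduced forms (3, 1, 5) vs (3, 1, 5) ⇒ equivalent

yes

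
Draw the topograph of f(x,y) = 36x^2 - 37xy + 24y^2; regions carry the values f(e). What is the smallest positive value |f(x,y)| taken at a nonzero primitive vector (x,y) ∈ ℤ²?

translate: b→35 (≡-37 mod 72), so (36,-37,24)→(36,35,23)
flip: (36,35,23)→(23,-35,36)
translate: b→11 (≡-35 mod 46), so (23,-35,36)→(23,11,24)
reduced (well bottom): (23,11,24) with a≤c, −a<b≤a
well minimum = a = 23

23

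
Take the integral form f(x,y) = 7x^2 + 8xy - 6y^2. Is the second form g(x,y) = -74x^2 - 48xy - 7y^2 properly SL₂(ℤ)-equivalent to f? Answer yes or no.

D₁ = 232, D₂ = 232
river cycle of f (length 14): (-6, 4, 9), (9, 14, -1), (-1, 14, 9), (9, 4, -6), (-6, 8, 7), (7, 6, -7), (-7, 8, 6), (6, 4, -9), (-9, 14, 1), (1, 14, -9), … (4 more)
river cycle of g (length 14): (-7, 6, 7), (7, 8, -6), (-6, 4, 9), (9, 14, -1), (-1, 14, 9), (9, 4, -6), (-6, 8, 7), (7, 6, -7), (-7, 8, 6), (6, 4, -9), … (4 more)
cycles coincide ⇒ equivalent

yes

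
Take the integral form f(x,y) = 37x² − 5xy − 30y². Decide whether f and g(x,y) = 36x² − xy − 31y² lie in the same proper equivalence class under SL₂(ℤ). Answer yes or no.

D₁ = 4465, D₂ = 4465
river cycle of f (length 36): (-30, 65, 2), (2, 63, -62), (-62, 61, 3), (3, 65, -20), (-20, 55, 18), (18, 53, -23), (-23, 39, 32), (32, 25, -30), (-30, 35, 27), (27, 19, -38), … (26 more)
river cycle of g (length 34): (-31, 63, 4), (4, 65, -15), (-15, 55, 24), (24, 41, -29), (-29, 17, 36), (36, 55, -10), (-10, 65, 6), (6, 55, -60), (-60, 65, 1), (1, 65, -60), … (24 more)
cycles differ ⇒ inequivalent

no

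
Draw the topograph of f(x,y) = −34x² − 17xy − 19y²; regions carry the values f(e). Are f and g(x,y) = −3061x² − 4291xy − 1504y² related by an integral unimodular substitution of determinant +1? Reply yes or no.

D₁ = -2295, D₂ = -2295
f is negative-definite; reduce −f:
−f: flip: (34,17,19)→(19,-17,34)
−f: reduced (well bottom): (19,-17,34) with a≤c, −a<b≤a
flip sign back: reduced form of f is (-19,17,-34)
g is negative-definite; reduce −g:
−g: translate: b→-1831 (≡4291 mod 6122), so (3061,4291,1504)→(3061,-1831,274)
−g: flip: (3061,-1831,274)→(274,1831,3061)
−g: translate: b→187 (≡1831 mod 548), so (274,1831,3061)→(274,187,34)
−g: flip: (274,187,34)→(34,-187,274)
−g: translate: b→17 (≡-187 mod 68), so (34,-187,274)→(34,17,19)
−g: flip: (34,17,19)→(19,-17,34)
−g: reduced (well bottom): (19,-17,34) with a≤c, −a<b≤a
flip sign back: reduced form of g is (-19,17,-34)
reduced forms (-19, 17, -34) vs (-19, 17, -34) ⇒ equivalent

yes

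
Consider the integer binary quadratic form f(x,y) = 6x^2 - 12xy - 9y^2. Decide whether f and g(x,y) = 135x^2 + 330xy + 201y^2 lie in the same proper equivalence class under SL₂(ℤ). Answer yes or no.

D₁ = 360, D₂ = 360
river cycle of f (length 6): (-9, 12, 6), (6, 12, -9), (-9, 6, 9), (9, 12, -6), (-6, 12, 9), (9, 6, -9)
river cycle of g (length 6): (6, 12, -9), (-9, 6, 9), (9, 12, -6), (-6, 12, 9), (9, 6, -9), (-9, 12, 6)
cycles coincide ⇒ equivalent

yes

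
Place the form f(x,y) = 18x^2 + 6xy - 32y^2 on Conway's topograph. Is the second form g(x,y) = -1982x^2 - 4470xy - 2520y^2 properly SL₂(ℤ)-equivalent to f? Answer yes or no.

D₁ = 2340, D₂ = 2340
river cycle of f (length 12): (18, 42, -8), (-8, 38, 28), (28, 18, -18), (-18, 18, 28), (28, 38, -8), (-8, 42, 18), (18, 30, -20), (-20, 10, 28), (28, 46, -2), (-2, 46, 28), … (2 more)
river cycle of g (length 12): (18, 42, -8), (-8, 38, 28), (28, 18, -18), (-18, 18, 28), (28, 38, -8), (-8, 42, 18), (18, 30, -20), (-20, 10, 28), (28, 46, -2), (-2, 46, 28), … (2 more)
cycles coincide ⇒ equivalent

yes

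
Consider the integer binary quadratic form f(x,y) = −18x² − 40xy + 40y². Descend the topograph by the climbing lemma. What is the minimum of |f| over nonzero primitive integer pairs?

descent: ρ → (40,40,-18)  [lands on river]
river: ρ → (-18,32,48)
river: ρ → (48,64,-2)
river: ρ → (-2,64,48)
river: ρ → (48,32,-18)
river: ρ → (-18,40,40)
closes: descent 1, river 6
min |a| on river = 2

2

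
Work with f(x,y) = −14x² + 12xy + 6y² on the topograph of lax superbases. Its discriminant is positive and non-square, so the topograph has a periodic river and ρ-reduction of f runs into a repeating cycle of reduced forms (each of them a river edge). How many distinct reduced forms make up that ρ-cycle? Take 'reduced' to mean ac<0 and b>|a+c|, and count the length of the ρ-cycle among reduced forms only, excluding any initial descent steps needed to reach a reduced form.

D = 480, ⌊√D⌋ = 21
river: ρ → (6,12,-14)
river: ρ → (-14,16,4)
river: ρ → (4,16,-14)
river: ρ → (-14,12,6)
ρ-cycle length = 4 (tail of 0 descent steps not counted)

4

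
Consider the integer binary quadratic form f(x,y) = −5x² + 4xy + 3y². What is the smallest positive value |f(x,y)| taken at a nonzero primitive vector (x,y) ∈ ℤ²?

river: ρ → (3,8,-1)
river: ρ → (-1,8,3)
river: ρ → (3,4,-5)
river: ρ → (-5,6,2)
river: ρ → (2,6,-5)
river: ρ → (-5,4,3)
closes: descent 0, river 6
min |a| on river = 1

1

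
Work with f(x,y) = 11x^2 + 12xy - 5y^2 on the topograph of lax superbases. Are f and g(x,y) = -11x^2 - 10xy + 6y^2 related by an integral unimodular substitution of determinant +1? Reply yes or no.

D₁ = 364, D₂ = 364
river cycle of f (length 8): (-5, 18, 2), (2, 18, -5), (-5, 12, 11), (11, 10, -6), (-6, 14, 7), (7, 14, -6), (-6, 10, 11), (11, 12, -5)
river cycle of g (length 8): (6, 10, -11), (-11, 12, 5), (5, 18, -2), (-2, 18, 5), (5, 12, -11), (-11, 10, 6), (6, 14, -7), (-7, 14, 6)
cycles differ ⇒ inequivalent

no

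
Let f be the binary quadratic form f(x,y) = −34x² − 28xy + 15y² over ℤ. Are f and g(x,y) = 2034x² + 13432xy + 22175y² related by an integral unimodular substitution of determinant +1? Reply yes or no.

D₁ = 2824, D₂ = 2824
river cycle of f (length 14): (15, 28, -34), (-34, 40, 9), (9, 50, -9), (-9, 40, 34), (34, 28, -15), (-15, 32, 30), (30, 28, -17), (-17, 40, 18), (18, 32, -25), (-25, 18, 25), … (4 more)
river cycle of g (length 14): (15, 28, -34), (-34, 40, 9), (9, 50, -9), (-9, 40, 34), (34, 28, -15), (-15, 32, 30), (30, 28, -17), (-17, 40, 18), (18, 32, -25), (-25, 18, 25), … (4 more)
cycles coincide ⇒ equivalent

yes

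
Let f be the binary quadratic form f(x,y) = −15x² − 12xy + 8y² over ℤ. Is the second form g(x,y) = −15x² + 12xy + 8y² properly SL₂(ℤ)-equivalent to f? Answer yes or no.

D₁ = 624, D₂ = 624
river cycle of f (length 4): (8, 12, -15), (-15, 18, 5), (5, 22, -7), (-7, 20, 8)
river cycle of g (length 4): (8, 20, -7), (-7, 22, 5), (5, 18, -15), (-15, 12, 8)
cycles differ ⇒ inequivalent

no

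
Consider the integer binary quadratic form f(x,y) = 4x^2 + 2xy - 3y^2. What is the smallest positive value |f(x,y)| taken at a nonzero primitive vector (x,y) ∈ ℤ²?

river: ρ → (-3,4,3)
river: ρ → (3,2,-4)
river: ρ → (-4,6,1)
river: ρ → (1,6,-4)
river: ρ → (-4,2,3)
river: ρ → (3,4,-3)
river: ρ → (-3,2,4)
river: ρ → (4,6,-1)
river: ρ → (-1,6,4)
river: ρ → (4,2,-3)
closes: descent 0, river 10
min |a| on river = 1

1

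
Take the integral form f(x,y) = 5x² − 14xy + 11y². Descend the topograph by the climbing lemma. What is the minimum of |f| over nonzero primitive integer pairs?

translate: b→-4 (≡-14 mod 10), so (5,-14,11)→(5,-4,2)
flip: (5,-4,2)→(2,4,5)
translate: b→0 (≡4 mod 4), so (2,4,5)→(2,0,3)
reduced (well bottom): (2,0,3) with a≤c, −a<b≤a
well minimum = a = 2

2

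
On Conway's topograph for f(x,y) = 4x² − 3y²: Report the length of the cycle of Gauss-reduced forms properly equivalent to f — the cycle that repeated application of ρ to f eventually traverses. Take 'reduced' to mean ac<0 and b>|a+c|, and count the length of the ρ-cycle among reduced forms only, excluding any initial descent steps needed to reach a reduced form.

D = 48, ⌊√D⌋ = 6
descent: ρ → (-3,6,1)  [lands on river]
river: ρ → (1,6,-3)
ρ-cycle length = 2 (tail of 1 descent step not counted)

2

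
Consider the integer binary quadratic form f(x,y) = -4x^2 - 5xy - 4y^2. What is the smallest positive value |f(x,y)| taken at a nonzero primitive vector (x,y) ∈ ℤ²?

translate: b→-3 (≡5 mod 8), so (4,5,4)→(4,-3,3)
flip: (4,-3,3)→(3,3,4)
reduced (well bottom): (3,3,4) with a≤c, −a<b≤a
well minimum |f| = |-3| = 3 (negative-definite)

3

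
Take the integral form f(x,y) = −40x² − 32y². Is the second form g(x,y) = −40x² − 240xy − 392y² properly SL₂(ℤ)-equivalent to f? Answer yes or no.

D₁ = -5120, D₂ = -5120
f is negative-definite; reduce −f:
−f: flip: (40,0,32)→(32,0,40)
−f: reduced (well bottom): (32,0,40) with a≤c, −a<b≤a
flip sign back: reduced form of f is (-32,0,-40)
g is negative-definite; reduce −g:
−g: translate: b→0 (≡240 mod 80), so (40,240,392)→(40,0,32)
−g: flip: (40,0,32)→(32,0,40)
−g: reduced (well bottom): (32,0,40) with a≤c, −a<b≤a
flip sign back: reduced form of g is (-32,0,-40)
reduced forms (-32, 0, -40) vs (-32, 0, -40) ⇒ equivalent

yes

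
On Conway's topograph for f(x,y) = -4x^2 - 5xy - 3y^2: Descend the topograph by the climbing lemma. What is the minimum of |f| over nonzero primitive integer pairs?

translate: b→-3 (≡5 mod 8), so (4,5,3)→(4,-3,2)
flip: (4,-3,2)→(2,3,4)
translate: b→-1 (≡3 mod 4), so (2,3,4)→(2,-1,3)
reduced (well bottom): (2,-1,3) with a≤c, −a<b≤a
well minimum |f| = |-2| = 2 (negative-definite)

2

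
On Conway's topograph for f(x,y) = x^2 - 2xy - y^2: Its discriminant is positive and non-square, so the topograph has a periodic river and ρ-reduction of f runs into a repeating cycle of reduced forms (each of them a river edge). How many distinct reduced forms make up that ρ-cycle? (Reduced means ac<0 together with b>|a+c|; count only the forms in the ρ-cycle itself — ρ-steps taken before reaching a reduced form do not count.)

D = 8, ⌊√D⌋ = 2
descent: ρ → (-1,2,1)  [lands on river]
river: ρ → (1,2,-1)
ρ-cycle length = 2 (tail of 1 descent step not counted)

2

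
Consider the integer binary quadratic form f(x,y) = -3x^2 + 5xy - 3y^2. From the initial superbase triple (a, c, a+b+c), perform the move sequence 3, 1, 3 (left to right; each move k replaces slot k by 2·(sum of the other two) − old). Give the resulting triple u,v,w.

start (-3,-3,-1) = (f(1,0),f(0,1),f(1,1))
replace slot 3: 2·((-3)+(-3)) − (-1) = -11 → (-3,-3,-11)
replace slot 1: 2·((-3)+(-11)) − (-3) = -25 → (-25,-3,-11)
replace slot 3: 2·((-25)+(-3)) − (-11) = -45 → (-25,-3,-45)

-25,-3,-45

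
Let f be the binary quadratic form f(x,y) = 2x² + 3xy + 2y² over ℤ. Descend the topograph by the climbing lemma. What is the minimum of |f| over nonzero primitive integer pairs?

translate: b→-1 (≡3 mod 4), so (2,3,2)→(2,-1,1)
flip: (2,-1,1)→(1,1,2)
reduced (well bottom): (1,1,2) with a≤c, −a<b≤a
well minimum = a = 1

1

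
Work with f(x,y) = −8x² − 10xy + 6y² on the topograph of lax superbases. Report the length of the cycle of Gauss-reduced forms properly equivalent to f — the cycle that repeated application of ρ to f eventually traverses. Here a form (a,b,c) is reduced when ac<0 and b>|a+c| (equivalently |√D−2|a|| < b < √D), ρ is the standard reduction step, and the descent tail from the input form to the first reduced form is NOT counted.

D = 292, ⌊√D⌋ = 17
descent: ρ → (6,10,-8)  [lands on river]
river: ρ → (-8,6,8)
river: ρ → (8,10,-6)
river: ρ → (-6,14,4)
river: ρ → (4,10,-12)
river: ρ → (-12,14,2)
river: ρ → (2,14,-12)
river: ρ → (-12,10,4)
river: ρ → (4,14,-6)
river: ρ → (-6,10,8)
river: ρ → (8,6,-8)
river: ρ → (-8,10,6)
river: ρ → (6,14,-4)
river: ρ → (-4,10,12)
river: ρ → (12,14,-2)
river: ρ → (-2,14,12)
river: ρ → (12,10,-4)
river: ρ → (-4,14,6)
ρ-cycle length = 18 (tail of 1 descent step not counted)

18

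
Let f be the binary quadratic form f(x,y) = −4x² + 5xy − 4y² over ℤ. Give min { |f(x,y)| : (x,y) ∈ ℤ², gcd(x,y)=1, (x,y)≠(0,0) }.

translate: b→3 (≡-5 mod 8), so (4,-5,4)→(4,3,3)
flip: (4,3,3)→(3,-3,4)
translate: b→3 (≡-3 mod 6), so (3,-3,4)→(3,3,4)
reduced (well bottom): (3,3,4) with a≤c, −a<b≤a
well minimum |f| = |-3| = 3 (negative-definite)

3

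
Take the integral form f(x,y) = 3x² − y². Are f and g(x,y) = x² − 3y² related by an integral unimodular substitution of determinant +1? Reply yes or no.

D₁ = 12, D₂ = 12
river cycle of f (length 2): (-1, 2, 2), (2, 2, -1)
river cycle of g (length 2): (1, 2, -2), (-2, 2, 1)
cycles differ ⇒ inequivalent

no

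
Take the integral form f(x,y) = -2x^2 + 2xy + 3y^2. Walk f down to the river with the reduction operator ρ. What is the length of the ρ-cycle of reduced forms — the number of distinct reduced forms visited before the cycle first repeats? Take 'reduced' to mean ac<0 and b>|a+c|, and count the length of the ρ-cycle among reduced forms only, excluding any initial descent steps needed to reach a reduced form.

D = 28, ⌊√D⌋ = 5
river: ρ → (3,4,-1)
river: ρ → (-1,4,3)
river: ρ → (3,2,-2)
river: ρ → (-2,2,3)
ρ-cycle length = 4 (tail of 0 descent steps not counted)

4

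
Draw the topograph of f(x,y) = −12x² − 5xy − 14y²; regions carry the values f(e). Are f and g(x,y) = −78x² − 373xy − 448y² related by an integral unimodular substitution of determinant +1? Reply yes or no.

D₁ = -647, D₂ = -647
f is negative-definite; reduce −f:
−f: reduced (well bottom): (12,5,14) with a≤c, −a<b≤a
flip sign back: reduced form of f is (-12,-5,-14)
g is negative-definite; reduce −g:
−g: translate: b→61 (≡373 mod 156), so (78,373,448)→(78,61,14)
−g: flip: (78,61,14)→(14,-61,78)
−g: translate: b→-5 (≡-61 mod 28), so (14,-61,78)→(14,-5,12)
−g: flip: (14,-5,12)→(12,5,14)
−g: reduced (well bottom): (12,5,14) with a≤c, −a<b≤a
flip sign back: reduced form of g is (-12,-5,-14)
reduced forms (-12, -5, -14) vs (-12, -5, -14) ⇒ equivalent

yes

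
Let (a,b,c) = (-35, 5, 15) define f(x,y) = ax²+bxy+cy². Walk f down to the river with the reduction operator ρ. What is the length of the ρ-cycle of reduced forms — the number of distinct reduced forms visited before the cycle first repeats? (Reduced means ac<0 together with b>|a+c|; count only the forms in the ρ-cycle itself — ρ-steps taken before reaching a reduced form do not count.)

D = 2125, ⌊√D⌋ = 46
descent: ρ → (15,25,-25)  [lands on river]
river: ρ → (-25,25,15)
river: ρ → (15,35,-15)
river: ρ → (-15,25,25)
river: ρ → (25,25,-15)
river: ρ → (-15,35,15)
ρ-cycle length = 6 (tail of 1 descent step not counted)

6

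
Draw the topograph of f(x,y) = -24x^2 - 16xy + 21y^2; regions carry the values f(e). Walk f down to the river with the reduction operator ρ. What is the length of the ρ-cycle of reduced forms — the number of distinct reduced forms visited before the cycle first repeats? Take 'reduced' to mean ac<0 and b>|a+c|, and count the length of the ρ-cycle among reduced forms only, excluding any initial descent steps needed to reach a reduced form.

D = 2272, ⌊√D⌋ = 47
descent: ρ → (21,16,-24)  [lands on river]
river: ρ → (-24,32,13)
river: ρ → (13,46,-3)
river: ρ → (-3,44,28)
river: ρ → (28,12,-19)
river: ρ → (-19,26,21)
ρ-cycle length = 6 (tail of 1 descent step not counted)

6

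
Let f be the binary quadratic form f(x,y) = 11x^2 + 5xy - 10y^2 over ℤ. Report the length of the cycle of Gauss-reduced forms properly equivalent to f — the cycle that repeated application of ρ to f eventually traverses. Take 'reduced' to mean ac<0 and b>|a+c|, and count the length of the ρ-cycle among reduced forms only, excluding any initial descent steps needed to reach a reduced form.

D = 465, ⌊√D⌋ = 21
river: ρ → (-10,15,6)
river: ρ → (6,21,-1)
river: ρ → (-1,21,6)
river: ρ → (6,15,-10)
river: ρ → (-10,5,11)
river: ρ → (11,17,-4)
river: ρ → (-4,15,15)
river: ρ → (15,15,-4)
river: ρ → (-4,17,11)
river: ρ → (11,5,-10)
ρ-cycle length = 10 (tail of 0 descent steps not counted)

10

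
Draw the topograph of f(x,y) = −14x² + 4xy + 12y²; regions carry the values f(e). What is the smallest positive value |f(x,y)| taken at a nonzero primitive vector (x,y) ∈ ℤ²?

river: ρ → (12,20,-6)
river: ρ → (-6,16,18)
river: ρ → (18,20,-4)
river: ρ → (-4,20,18)
river: ρ → (18,16,-6)
river: ρ → (-6,20,12)
river: ρ → (12,4,-14)
river: ρ → (-14,24,2)
river: ρ → (2,24,-14)
river: ρ → (-14,4,12)
closes: descent 0, river 10
min |a| on river = 2

2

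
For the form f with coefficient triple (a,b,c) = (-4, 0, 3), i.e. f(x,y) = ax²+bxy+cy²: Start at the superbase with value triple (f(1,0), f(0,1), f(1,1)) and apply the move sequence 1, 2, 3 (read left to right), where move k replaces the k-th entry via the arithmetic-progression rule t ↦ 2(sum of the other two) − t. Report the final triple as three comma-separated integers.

start (-4,3,-1) = (f(1,0),f(0,1),f(1,1))
replace slot 1: 2·(3+(-1)) − (-4) = 8 → (8,3,-1)
replace slot 2: 2·(8+(-1)) − 3 = 11 → (8,11,-1)
replace slot 3: 2·(8+11) − (-1) = 39 → (8,11,39)

8,11,39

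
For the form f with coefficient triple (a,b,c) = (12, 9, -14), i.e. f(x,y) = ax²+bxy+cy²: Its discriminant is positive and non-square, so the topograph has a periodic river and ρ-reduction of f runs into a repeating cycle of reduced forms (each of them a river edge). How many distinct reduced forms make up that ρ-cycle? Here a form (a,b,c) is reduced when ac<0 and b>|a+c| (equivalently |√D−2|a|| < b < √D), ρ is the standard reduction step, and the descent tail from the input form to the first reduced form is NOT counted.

D = 753, ⌊√D⌋ = 27
river: ρ → (-14,19,7)
river: ρ → (7,23,-8)
river: ρ → (-8,25,4)
river: ρ → (4,23,-14)
river: ρ → (-14,5,13)
river: ρ → (13,21,-6)
river: ρ → (-6,27,1)
river: ρ → (1,27,-6)
river: ρ → (-6,21,13)
river: ρ → (13,5,-14)
river: ρ → (-14,23,4)
river: ρ → (4,25,-8)
river: ρ → (-8,23,7)
river: ρ → (7,19,-14)
river: ρ → (-14,9,12)
river: ρ → (12,15,-11)
river: ρ → (-11,7,16)
river: ρ → (16,25,-2)
river: ρ → (-2,27,3)
river: ρ → (3,27,-2)
river: ρ → (-2,25,16)
river: ρ → (16,7,-11)
river: ρ → (-11,15,12)
river: ρ → (12,9,-14)
ρ-cycle length = 24 (tail of 0 descent steps not counted)

24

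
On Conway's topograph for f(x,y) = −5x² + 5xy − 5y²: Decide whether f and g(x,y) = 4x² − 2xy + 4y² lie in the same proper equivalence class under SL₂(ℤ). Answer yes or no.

D₁ = -75, D₂ = -60
discriminants differ ⇒ not SL₂(ℤ)-equivalent

no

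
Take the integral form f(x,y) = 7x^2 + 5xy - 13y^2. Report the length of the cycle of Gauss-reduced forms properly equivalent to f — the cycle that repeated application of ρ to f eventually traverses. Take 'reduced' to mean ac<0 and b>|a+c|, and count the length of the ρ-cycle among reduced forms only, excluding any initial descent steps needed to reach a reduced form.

D = 389, ⌊√D⌋ = 19
descent: ρ → (-13,-5,7)
descent: ρ → (7,19,-1)  [lands on river]
river: ρ → (-1,19,7)
river: ρ → (7,9,-11)
river: ρ → (-11,13,5)
river: ρ → (5,17,-5)
river: ρ → (-5,13,11)
river: ρ → (11,9,-7)
river: ρ → (-7,19,1)
river: ρ → (1,19,-7)
river: ρ → (-7,9,11)
river: ρ → (11,13,-5)
river: ρ → (-5,17,5)
river: ρ → (5,13,-11)
river: ρ → (-11,9,7)
ρ-cycle length = 14 (tail of 2 descent steps not counted)

14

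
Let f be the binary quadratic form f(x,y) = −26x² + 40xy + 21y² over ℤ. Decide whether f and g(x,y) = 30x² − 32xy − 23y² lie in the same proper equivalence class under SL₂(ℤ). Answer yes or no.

D₁ = 3784, D₂ = 3784
river cycle of f (length 30): (21, 44, -22), (-22, 44, 21), (21, 40, -26), (-26, 12, 35), (35, 58, -3), (-3, 56, 54), (54, 52, -5), (-5, 58, 21), (21, 26, -37), (-37, 48, 10), … (20 more)
river cycle of g (length 30): (-23, 32, 30), (30, 28, -25), (-25, 22, 33), (33, 44, -14), (-14, 40, 39), (39, 38, -15), (-15, 52, 18), (18, 56, -9), (-9, 52, 30), (30, 8, -31), … (20 more)
cycles differ ⇒ inequivalent

no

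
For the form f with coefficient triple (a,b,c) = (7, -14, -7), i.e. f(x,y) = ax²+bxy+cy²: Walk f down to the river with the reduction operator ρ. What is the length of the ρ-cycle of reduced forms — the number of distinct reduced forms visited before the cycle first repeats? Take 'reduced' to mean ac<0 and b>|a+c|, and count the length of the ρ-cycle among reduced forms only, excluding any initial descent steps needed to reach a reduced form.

D = 392, ⌊√D⌋ = 19
descent: ρ → (-7,14,7)  [lands on river]
river: ρ → (7,14,-7)
ρ-cycle length = 2 (tail of 1 descent step not counted)

2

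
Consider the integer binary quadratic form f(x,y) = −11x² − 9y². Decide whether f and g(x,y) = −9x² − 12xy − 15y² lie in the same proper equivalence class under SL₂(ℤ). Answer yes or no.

D₁ = -396, D₂ = -396
f is negative-definite; reduce −f:
−f: flip: (11,0,9)→(9,0,11)
−f: reduced (well bottom): (9,0,11) with a≤c, −a<b≤a
flip sign back: reduced form of f is (-9,0,-11)
g is negative-definite; reduce −g:
−g: translate: b→-6 (≡12 mod 18), so (9,12,15)→(9,-6,12)
−g: reduced (well bottom): (9,-6,12) with a≤c, −a<b≤a
flip sign back: reduced form of g is (-9,6,-12)
reduced forms (-9, 0, -11) vs (-9, 6, -12) ⇒ inequivalent

no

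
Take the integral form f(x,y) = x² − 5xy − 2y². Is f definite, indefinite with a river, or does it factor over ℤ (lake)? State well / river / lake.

D = b²−4ac = (-5)² − 4·1·(-2) = 33
D > 0 non-square ⇒ indefinite ⇒ periodic river

river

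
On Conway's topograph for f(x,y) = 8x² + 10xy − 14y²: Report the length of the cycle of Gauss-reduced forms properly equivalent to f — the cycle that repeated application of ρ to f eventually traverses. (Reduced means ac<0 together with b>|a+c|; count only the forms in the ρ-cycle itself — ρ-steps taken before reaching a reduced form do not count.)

D = 548, ⌊√D⌋ = 23
river: ρ → (-14,18,4)
river: ρ → (4,22,-4)
river: ρ → (-4,18,14)
river: ρ → (14,10,-8)
river: ρ → (-8,22,2)
river: ρ → (2,22,-8)
river: ρ → (-8,10,14)
river: ρ → (14,18,-4)
river: ρ → (-4,22,4)
river: ρ → (4,18,-14)
river: ρ → (-14,10,8)
river: ρ → (8,22,-2)
river: ρ → (-2,22,8)
river: ρ → (8,10,-14)
ρ-cycle length = 14 (tail of 0 descent steps not counted)

14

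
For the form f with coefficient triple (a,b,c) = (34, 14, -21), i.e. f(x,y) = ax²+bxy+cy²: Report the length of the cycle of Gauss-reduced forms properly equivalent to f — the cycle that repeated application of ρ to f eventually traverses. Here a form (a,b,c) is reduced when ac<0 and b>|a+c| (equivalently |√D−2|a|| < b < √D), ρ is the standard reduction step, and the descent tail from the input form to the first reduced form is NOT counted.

D = 3052, ⌊√D⌋ = 55
river: ρ → (-21,28,27)
river: ρ → (27,26,-22)
river: ρ → (-22,18,31)
river: ρ → (31,44,-9)
river: ρ → (-9,46,26)
river: ρ → (26,6,-29)
river: ρ → (-29,52,3)
river: ρ → (3,50,-46)
river: ρ → (-46,42,7)
river: ρ → (7,42,-46)
river: ρ → (-46,50,3)
river: ρ → (3,52,-29)
river: ρ → (-29,6,26)
river: ρ → (26,46,-9)
river: ρ → (-9,44,31)
river: ρ → (31,18,-22)
river: ρ → (-22,26,27)
river: ρ → (27,28,-21)
river: ρ → (-21,14,34)
river: ρ → (34,54,-1)
river: ρ → (-1,54,34)
river: ρ → (34,14,-21)
ρ-cycle length = 22 (tail of 0 descent steps not counted)

22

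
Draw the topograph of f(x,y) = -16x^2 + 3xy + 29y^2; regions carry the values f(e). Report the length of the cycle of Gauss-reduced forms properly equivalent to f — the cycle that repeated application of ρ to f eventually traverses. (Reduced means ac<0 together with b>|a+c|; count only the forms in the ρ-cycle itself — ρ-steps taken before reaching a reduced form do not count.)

D = 1865, ⌊√D⌋ = 43
descent: ρ → (29,-3,-16)
descent: ρ → (-16,35,10)  [lands on river]
river: ρ → (10,25,-31)
river: ρ → (-31,37,4)
river: ρ → (4,43,-1)
river: ρ → (-1,43,4)
river: ρ → (4,37,-31)
river: ρ → (-31,25,10)
river: ρ → (10,35,-16)
river: ρ → (-16,29,16)
river: ρ → (16,35,-10)
river: ρ → (-10,25,31)
river: ρ → (31,37,-4)
river: ρ → (-4,43,1)
river: ρ → (1,43,-4)
river: ρ → (-4,37,31)
river: ρ → (31,25,-10)
river: ρ → (-10,35,16)
river: ρ → (16,29,-16)
ρ-cycle length = 18 (tail of 2 descent steps not counted)

18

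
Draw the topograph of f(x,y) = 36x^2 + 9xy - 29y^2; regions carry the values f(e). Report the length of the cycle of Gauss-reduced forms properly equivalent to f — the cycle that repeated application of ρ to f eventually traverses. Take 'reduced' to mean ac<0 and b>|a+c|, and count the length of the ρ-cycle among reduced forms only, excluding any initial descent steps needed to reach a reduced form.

D = 4257, ⌊√D⌋ = 65
river: ρ → (-29,49,16)
river: ρ → (16,47,-32)
river: ρ → (-32,17,31)
river: ρ → (31,45,-18)
river: ρ → (-18,63,4)
river: ρ → (4,65,-2)
river: ρ → (-2,63,36)
river: ρ → (36,9,-29)
ρ-cycle length = 8 (tail of 0 descent steps not counted)

8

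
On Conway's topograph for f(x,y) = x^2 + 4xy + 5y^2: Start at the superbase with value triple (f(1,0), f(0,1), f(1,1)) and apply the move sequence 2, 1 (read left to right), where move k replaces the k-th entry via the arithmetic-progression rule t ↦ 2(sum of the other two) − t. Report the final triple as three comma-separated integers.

start (1,5,10) = (f(1,0),f(0,1),f(1,1))
replace slot 2: 2·(1+10) − 5 = 17 → (1,17,10)
replace slot 1: 2·(17+10) − 1 = 53 → (53,17,10)

53,17,10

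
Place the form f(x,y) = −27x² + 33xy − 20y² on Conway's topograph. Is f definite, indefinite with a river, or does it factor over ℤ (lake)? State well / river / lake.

D = b²−4ac = 33² − 4·(-27)·(-20) = -1071
D < 0 ⇒ definite ⇒ every region one sign ⇒ single well

well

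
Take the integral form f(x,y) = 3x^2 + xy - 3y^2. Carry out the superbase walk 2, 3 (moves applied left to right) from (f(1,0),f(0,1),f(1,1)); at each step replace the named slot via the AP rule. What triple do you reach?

start (3,-3,1) = (f(1,0),f(0,1),f(1,1))
replace slot 2: 2·(3+1) − (-3) = 11 → (3,11,1)
replace slot 3: 2·(3+11) − 1 = 27 → (3,11,27)

3,11,27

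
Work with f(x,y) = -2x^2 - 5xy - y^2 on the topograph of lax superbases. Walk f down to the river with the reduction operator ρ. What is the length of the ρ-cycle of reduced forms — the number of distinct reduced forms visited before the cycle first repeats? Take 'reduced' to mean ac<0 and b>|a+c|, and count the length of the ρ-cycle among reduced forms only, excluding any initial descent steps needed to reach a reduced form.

D = 17, ⌊√D⌋ = 4
descent: ρ → (-1,3,2)  [lands on river]
river: ρ → (2,1,-2)
river: ρ → (-2,3,1)
river: ρ → (1,3,-2)
river: ρ → (-2,1,2)
river: ρ → (2,3,-1)
ρ-cycle length = 6 (tail of 1 descent step not counted)

6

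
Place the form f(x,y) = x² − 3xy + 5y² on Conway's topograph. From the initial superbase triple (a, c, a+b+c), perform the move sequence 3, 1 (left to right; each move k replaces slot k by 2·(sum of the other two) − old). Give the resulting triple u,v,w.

start (1,5,3) = (f(1,0),f(0,1),f(1,1))
replace slot 3: 2·(1+5) − 3 = 9 → (1,5,9)
replace slot 1: 2·(5+9) − 1 = 27 → (27,5,9)

27,5,9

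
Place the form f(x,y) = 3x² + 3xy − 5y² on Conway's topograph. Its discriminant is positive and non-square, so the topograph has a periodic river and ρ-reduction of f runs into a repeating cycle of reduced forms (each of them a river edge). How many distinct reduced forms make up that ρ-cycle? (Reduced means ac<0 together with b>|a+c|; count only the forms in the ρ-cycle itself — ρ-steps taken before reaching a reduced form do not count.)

D = 69, ⌊√D⌋ = 8
river: ρ → (-5,7,1)
river: ρ → (1,7,-5)
river: ρ → (-5,3,3)
river: ρ → (3,3,-5)
ρ-cycle length = 4 (tail of 0 descent steps not counted)

4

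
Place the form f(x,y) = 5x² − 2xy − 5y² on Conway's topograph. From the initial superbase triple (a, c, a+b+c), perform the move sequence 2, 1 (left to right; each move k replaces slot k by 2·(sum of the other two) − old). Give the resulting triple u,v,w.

start (5,-5,-2) = (f(1,0),f(0,1),f(1,1))
replace slot 2: 2·(5+(-2)) − (-5) = 11 → (5,11,-2)
replace slot 1: 2·(11+(-2)) − 5 = 13 → (13,11,-2)

13,11,-2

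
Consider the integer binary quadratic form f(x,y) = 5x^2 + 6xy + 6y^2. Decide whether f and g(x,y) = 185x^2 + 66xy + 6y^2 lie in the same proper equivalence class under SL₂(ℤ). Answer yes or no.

D₁ = -84, D₂ = -84
f: translate: b→-4 (≡6 mod 10), so (5,6,6)→(5,-4,5)
f: flip: (5,-4,5)→(5,4,5)
f: reduced (well bottom): (5,4,5) with a≤c, −a<b≤a
g: flip: (185,66,6)→(6,-66,185)
g: translate: b→6 (≡-66 mod 12), so (6,-66,185)→(6,6,5)
g: flip: (6,6,5)→(5,-6,6)
g: translate: b→4 (≡-6 mod 10), so (5,-6,6)→(5,4,5)
g: reduced (well bottom): (5,4,5) with a≤c, −a<b≤a
reduced forms (5, 4, 5) vs (5, 4, 5) ⇒ equivalent

yes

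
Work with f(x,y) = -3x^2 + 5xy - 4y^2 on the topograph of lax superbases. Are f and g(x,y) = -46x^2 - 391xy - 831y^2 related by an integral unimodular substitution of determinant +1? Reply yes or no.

D₁ = -23, D₂ = -23
f is negative-definite; reduce −f:
−f: translate: b→1 (≡-5 mod 6), so (3,-5,4)→(3,1,2)
−f: flip: (3,1,2)→(2,-1,3)
−f: reduced (well bottom): (2,-1,3) with a≤c, −a<b≤a
flip sign back: reduced form of f is (-2,1,-3)
g is negative-definite; reduce −g:
−g: translate: b→23 (≡391 mod 92), so (46,391,831)→(46,23,3)
−g: flip: (46,23,3)→(3,-23,46)
−g: translate: b→1 (≡-23 mod 6), so (3,-23,46)→(3,1,2)
−g: flip: (3,1,2)→(2,-1,3)
−g: reduced (well bottom): (2,-1,3) with a≤c, −a<b≤a
flip sign back: reduced form of g is (-2,1,-3)
reduced forms (-2, 1, -3) vs (-2, 1, -3) ⇒ equivalent

yes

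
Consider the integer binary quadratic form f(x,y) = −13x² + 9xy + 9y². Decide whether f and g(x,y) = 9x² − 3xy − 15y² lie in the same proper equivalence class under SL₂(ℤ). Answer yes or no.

D₁ = 549, D₂ = 549
river cycle of f (length 6): (9, 9, -13), (-13, 17, 5), (5, 23, -1), (-1, 23, 5), (5, 17, -13), (-13, 9, 9)
river cycle of g (length 6): (9, 15, -9), (-9, 21, 3), (3, 21, -9), (-9, 15, 9), (9, 21, -3), (-3, 21, 9)
cycles differ ⇒ inequivalent

no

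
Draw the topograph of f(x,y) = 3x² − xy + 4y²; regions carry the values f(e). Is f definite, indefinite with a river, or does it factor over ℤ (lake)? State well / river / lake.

D = b²−4ac = (-1)² − 4·3·4 = -47
D < 0 ⇒ definite ⇒ every region one sign ⇒ single well

well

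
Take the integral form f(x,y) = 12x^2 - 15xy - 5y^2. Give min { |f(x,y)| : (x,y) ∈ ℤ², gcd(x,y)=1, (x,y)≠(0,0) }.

descent: ρ → (-5,15,12)  [lands on river]
river: ρ → (12,9,-8)
river: ρ → (-8,7,13)
river: ρ → (13,19,-2)
river: ρ → (-2,21,3)
river: ρ → (3,21,-2)
river: ρ → (-2,19,13)
river: ρ → (13,7,-8)
river: ρ → (-8,9,12)
river: ρ → (12,15,-5)
closes: descent 1, river 10
min |a| on river = 2

2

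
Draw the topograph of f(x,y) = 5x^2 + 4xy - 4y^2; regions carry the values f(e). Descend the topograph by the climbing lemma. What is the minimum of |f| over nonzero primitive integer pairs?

river: ρ → (-4,4,5)
river: ρ → (5,6,-3)
river: ρ → (-3,6,5)
river: ρ → (5,4,-4)
closes: descent 0, river 4
min |a| on river = 3

3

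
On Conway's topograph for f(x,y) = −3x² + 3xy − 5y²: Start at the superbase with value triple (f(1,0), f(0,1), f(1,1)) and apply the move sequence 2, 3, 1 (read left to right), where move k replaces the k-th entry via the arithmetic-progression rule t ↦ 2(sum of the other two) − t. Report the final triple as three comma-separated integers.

start (-3,-5,-5) = (f(1,0),f(0,1),f(1,1))
replace slot 2: 2·((-3)+(-5)) − (-5) = -11 → (-3,-11,-5)
replace slot 3: 2·((-3)+(-11)) − (-5) = -23 → (-3,-11,-23)
replace slot 1: 2·((-11)+(-23)) − (-3) = -65 → (-65,-11,-23)

-65,-11,-23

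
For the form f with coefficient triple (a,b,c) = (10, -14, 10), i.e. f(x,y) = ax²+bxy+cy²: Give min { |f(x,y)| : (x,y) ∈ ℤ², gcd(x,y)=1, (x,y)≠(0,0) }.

translate: b→6 (≡-14 mod 20), so (10,-14,10)→(10,6,6)
flip: (10,6,6)→(6,-6,10)
translate: b→6 (≡-6 mod 12), so (6,-6,10)→(6,6,10)
reduced (well bottom): (6,6,10) with a≤c, −a<b≤a
well minimum = a = 6

6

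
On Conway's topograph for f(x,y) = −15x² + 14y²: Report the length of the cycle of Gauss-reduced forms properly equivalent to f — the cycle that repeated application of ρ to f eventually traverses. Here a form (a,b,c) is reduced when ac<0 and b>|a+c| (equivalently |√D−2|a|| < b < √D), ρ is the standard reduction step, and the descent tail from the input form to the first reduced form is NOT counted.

D = 840, ⌊√D⌋ = 28
descent: ρ → (14,28,-1)  [lands on river]
river: ρ → (-1,28,14)
ρ-cycle length = 2 (tail of 1 descent step not counted)

2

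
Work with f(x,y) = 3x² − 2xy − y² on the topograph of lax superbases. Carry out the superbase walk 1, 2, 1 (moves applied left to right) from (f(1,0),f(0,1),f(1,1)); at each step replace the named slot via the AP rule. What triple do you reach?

start (3,-1,0) = (f(1,0),f(0,1),f(1,1))
replace slot 1: 2·((-1)+0) − 3 = -5 → (-5,-1,0)
replace slot 2: 2·((-5)+0) − (-1) = -9 → (-5,-9,0)
replace slot 1: 2·((-9)+0) − (-5) = -13 → (-13,-9,0)

-13,-9,0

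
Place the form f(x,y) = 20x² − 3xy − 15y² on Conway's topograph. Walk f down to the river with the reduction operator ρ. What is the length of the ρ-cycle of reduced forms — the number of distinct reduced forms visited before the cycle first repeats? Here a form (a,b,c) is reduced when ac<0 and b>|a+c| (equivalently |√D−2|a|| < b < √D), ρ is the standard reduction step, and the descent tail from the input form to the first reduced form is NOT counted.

D = 1209, ⌊√D⌋ = 34
descent: ρ → (-15,33,2)  [lands on river]
river: ρ → (2,31,-31)
river: ρ → (-31,31,2)
river: ρ → (2,33,-15)
river: ρ → (-15,27,8)
river: ρ → (8,21,-24)
river: ρ → (-24,27,5)
river: ρ → (5,33,-6)
river: ρ → (-6,27,20)
river: ρ → (20,13,-13)
river: ρ → (-13,13,20)
river: ρ → (20,27,-6)
river: ρ → (-6,33,5)
river: ρ → (5,27,-24)
river: ρ → (-24,21,8)
river: ρ → (8,27,-15)
ρ-cycle length = 16 (tail of 1 descent step not counted)

16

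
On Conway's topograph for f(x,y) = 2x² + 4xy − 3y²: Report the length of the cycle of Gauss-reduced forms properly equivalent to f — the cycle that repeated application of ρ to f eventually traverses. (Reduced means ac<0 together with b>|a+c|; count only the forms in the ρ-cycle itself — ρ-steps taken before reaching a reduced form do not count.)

D = 40, ⌊√D⌋ = 6
river: ρ → (-3,2,3)
river: ρ → (3,4,-2)
river: ρ → (-2,4,3)
river: ρ → (3,2,-3)
river: ρ → (-3,4,2)
river: ρ → (2,4,-3)
ρ-cycle length = 6 (tail of 0 descent steps not counted)

6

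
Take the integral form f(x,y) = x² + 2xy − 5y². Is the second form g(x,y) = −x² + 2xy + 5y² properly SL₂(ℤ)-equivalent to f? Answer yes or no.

D₁ = 24, D₂ = 24
river cycle of f (length 2): (1, 4, -2), (-2, 4, 1)
river cycle of g (length 2): (-1, 4, 2), (2, 4, -1)
cycles differ ⇒ inequivalent

no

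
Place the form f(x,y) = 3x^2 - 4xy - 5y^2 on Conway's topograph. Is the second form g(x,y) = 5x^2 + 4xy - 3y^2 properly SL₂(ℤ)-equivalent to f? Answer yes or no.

D₁ = 76, D₂ = 76
river cycle of f (length 6): (-5, 4, 3), (3, 8, -1), (-1, 8, 3), (3, 4, -5), (-5, 6, 2), (2, 6, -5)
river cycle of g (length 6): (-3, 8, 1), (1, 8, -3), (-3, 4, 5), (5, 6, -2), (-2, 6, 5), (5, 4, -3)
cycles differ ⇒ inequivalent

no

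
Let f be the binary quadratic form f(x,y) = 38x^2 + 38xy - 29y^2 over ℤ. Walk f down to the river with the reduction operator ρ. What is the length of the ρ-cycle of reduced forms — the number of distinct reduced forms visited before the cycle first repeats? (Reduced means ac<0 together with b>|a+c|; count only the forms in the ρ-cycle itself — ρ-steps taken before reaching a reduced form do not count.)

D = 5852, ⌊√D⌋ = 76
river: ρ → (-29,20,47)
river: ρ → (47,74,-2)
river: ρ → (-2,74,47)
river: ρ → (47,20,-29)
river: ρ → (-29,38,38)
river: ρ → (38,38,-29)
ρ-cycle length = 6 (tail of 0 descent steps not counted)

6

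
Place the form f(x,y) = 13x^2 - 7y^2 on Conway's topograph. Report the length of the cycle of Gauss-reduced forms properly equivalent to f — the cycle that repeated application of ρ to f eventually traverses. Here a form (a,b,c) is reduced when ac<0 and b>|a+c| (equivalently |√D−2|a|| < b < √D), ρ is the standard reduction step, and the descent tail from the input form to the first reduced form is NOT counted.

D = 364, ⌊√D⌋ = 19
descent: ρ → (-7,14,6)  [lands on river]
river: ρ → (6,10,-11)
river: ρ → (-11,12,5)
river: ρ → (5,18,-2)
river: ρ → (-2,18,5)
river: ρ → (5,12,-11)
river: ρ → (-11,10,6)
river: ρ → (6,14,-7)
ρ-cycle length = 8 (tail of 1 descent step not counted)

8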